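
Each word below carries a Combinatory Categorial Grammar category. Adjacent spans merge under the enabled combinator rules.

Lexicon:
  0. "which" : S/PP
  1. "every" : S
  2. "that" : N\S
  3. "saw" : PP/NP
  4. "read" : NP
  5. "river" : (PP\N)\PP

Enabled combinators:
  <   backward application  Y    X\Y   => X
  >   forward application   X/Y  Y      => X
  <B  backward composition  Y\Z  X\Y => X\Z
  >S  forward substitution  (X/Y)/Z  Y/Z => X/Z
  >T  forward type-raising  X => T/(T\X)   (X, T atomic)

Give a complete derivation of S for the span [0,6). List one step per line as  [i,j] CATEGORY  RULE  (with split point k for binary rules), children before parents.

[0,1] S/PP  lex  "which"
[1,2] S  lex  "every"
[1,2] N/(N\S)  >T
[2,3] N\S  lex  "that"
[1,3] N  >  k=2
[3,4] PP/NP  lex  "saw"
[4,5] NP  lex  "read"
[3,5] PP  >  k=4
[5,6] (PP\N)\PP  lex  "river"
[3,6] PP\N  <  k=5
[1,6] PP  <  k=3
[0,6] S  >  k=1

[0,6] S   >
  [0,1] "which" : S/PP
  [1,6] PP   <
    [1,3] N   >
      [1,2] N/(N\S)   >T
        [1,2] "every" : S
      [2,3] "that" : N\S
    [3,6] PP\N   <
      [3,5] PP   >
        [3,4] "saw" : PP/NP
        [4,5] "read" : NP
      [5,6] "river" : (PP\N)\PP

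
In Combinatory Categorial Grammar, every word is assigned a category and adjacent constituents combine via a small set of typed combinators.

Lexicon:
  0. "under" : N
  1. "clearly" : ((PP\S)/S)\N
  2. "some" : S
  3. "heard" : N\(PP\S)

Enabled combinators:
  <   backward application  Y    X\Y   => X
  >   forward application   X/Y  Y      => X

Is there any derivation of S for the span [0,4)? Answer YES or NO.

N ((PP\S)/S)\N S N\(PP\S)
CKY chart[0,4] = {N}; S ∉ chart

NO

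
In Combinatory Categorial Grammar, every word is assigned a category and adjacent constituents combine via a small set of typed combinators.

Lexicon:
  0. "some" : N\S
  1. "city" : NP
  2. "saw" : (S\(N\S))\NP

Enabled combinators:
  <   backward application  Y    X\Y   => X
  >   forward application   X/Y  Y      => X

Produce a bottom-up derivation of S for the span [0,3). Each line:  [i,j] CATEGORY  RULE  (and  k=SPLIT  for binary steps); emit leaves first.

[0,3] S   <
  [0,1] "some" : N\S
  [1,3] S\(N\S)   <
    [1,2] "city" : NP
    [2,3] "saw" : (S\(N\S))\NP

[0,1] N\S  lex  "some"
[1,2] NP  lex  "city"
[2,3] (S\(N\S))\NP  lex  "saw"
[1,3] S\(N\S)  <  k=2
[0,3] S  <  k=1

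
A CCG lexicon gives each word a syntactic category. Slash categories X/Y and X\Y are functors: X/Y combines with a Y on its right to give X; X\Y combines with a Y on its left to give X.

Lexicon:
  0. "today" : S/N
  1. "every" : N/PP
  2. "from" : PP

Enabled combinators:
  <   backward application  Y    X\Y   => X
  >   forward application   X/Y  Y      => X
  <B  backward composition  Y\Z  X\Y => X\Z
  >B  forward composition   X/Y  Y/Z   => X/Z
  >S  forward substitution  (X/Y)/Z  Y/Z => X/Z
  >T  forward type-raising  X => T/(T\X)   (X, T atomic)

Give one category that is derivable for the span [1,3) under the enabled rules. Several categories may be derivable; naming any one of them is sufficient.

N

[0,3] S   >
  [0,1] "today" : S/N
  [1,3] N   >
    [1,2] "every" : N/PP
    [2,3] "from" : PP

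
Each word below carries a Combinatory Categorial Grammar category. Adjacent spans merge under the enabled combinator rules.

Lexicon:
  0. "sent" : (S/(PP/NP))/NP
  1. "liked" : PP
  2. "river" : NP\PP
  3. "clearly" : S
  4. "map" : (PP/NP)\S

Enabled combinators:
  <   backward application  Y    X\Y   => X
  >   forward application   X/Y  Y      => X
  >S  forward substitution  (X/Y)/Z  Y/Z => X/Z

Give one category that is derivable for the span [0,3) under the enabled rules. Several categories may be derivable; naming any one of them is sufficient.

S/(PP/NP)

[0,5] S   >
  [0,3] S/(PP/NP)   >
    [0,1] "sent" : (S/(PP/NP))/NP
    [1,3] NP   <
      [1,2] "liked" : PP
      [2,3] "river" : NP\PP
  [3,5] PP/NP   <
    [3,4] "clearly" : S
    [4,5] "map" : (PP/NP)\S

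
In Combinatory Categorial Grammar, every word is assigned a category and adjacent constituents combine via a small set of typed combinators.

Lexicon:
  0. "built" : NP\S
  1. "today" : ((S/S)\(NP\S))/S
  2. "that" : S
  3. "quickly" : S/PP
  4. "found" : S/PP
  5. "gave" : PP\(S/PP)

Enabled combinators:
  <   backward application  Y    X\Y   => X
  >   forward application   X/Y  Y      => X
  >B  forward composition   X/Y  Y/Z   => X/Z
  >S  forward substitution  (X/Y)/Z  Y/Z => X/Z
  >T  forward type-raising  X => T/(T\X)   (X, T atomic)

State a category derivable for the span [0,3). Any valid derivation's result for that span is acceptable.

[0,6] S   >
  [0,4] S/PP   >B
    [0,3] S/S   <
      [0,1] "built" : NP\S
      [1,3] (S/S)\(NP\S)   >
        [1,2] "today" : ((S/S)\(NP\S))/S
        [2,3] "that" : S
    [3,4] "quickly" : S/PP
  [4,6] PP   <
    [4,5] "found" : S/PP
    [5,6] "gave" : PP\(S/PP)

S/S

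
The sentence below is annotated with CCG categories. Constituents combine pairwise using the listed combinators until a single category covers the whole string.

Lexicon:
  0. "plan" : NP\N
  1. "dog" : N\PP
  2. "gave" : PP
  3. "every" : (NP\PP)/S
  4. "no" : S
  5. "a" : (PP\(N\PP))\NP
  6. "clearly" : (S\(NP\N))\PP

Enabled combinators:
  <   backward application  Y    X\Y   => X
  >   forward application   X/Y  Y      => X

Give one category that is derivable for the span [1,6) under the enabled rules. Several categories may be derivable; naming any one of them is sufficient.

PP

[0,7] S   <
  [0,1] "plan" : NP\N
  [1,7] S\(NP\N)   <
    [1,6] PP   <
      [1,2] "dog" : N\PP
      [2,6] PP\(N\PP)   <
        [2,5] NP   <
          [2,3] "gave" : PP
          [3,5] NP\PP   >
            [3,4] "every" : (NP\PP)/S
            [4,5] "no" : S
        [5,6] "a" : (PP\(N\PP))\NP
    [6,7] "clearly" : (S\(NP\N))\PP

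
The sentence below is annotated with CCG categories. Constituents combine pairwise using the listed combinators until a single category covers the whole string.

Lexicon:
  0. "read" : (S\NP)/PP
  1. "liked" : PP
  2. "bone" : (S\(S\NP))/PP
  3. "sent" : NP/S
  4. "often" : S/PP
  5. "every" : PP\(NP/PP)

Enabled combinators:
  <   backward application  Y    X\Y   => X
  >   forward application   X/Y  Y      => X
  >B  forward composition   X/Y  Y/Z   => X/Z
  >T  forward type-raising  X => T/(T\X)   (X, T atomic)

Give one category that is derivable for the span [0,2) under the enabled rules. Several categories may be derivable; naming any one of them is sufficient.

S\NP

[0,6] S   <
  [0,2] S\NP   >
    [0,1] "read" : (S\NP)/PP
    [1,2] "liked" : PP
  [2,6] S\(S\NP)   >
    [2,3] "bone" : (S\(S\NP))/PP
    [3,6] PP   <
      [3,5] NP/PP   >B
        [3,4] "sent" : NP/S
        [4,5] "often" : S/PP
      [5,6] "every" : PP\(NP/PP)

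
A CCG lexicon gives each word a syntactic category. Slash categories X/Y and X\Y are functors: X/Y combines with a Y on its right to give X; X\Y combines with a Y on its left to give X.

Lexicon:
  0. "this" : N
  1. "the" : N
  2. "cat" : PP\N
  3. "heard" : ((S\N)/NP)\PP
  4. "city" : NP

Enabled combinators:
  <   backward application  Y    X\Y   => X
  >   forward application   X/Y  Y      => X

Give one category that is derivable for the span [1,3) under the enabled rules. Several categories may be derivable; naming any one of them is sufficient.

PP

[0,5] S   <
  [0,1] "this" : N
  [1,5] S\N   >
    [1,4] (S\N)/NP   <
      [1,3] PP   <
        [1,2] "the" : N
        [2,3] "cat" : PP\N
      [3,4] "heard" : ((S\N)/NP)\PP
    [4,5] "city" : NP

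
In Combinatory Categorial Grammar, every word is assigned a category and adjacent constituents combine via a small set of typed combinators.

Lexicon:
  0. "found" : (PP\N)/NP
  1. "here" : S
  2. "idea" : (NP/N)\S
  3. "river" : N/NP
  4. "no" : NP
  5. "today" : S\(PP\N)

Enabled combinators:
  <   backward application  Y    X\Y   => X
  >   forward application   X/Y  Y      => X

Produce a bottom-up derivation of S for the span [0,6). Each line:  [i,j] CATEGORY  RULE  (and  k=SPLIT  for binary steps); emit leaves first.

[0,1] (PP\N)/NP  lex  "found"
[1,2] S  lex  "here"
[2,3] (NP/N)\S  lex  "idea"
[1,3] NP/N  <  k=2
[3,4] N/NP  lex  "river"
[4,5] NP  lex  "no"
[3,5] N  >  k=4
[1,5] NP  >  k=3
[0,5] PP\N  >  k=1
[5,6] S\(PP\N)  lex  "today"
[0,6] S  <  k=5

[0,6] S   <
  [0,5] PP\N   >
    [0,1] "found" : (PP\N)/NP
    [1,5] NP   >
      [1,3] NP/N   <
        [1,2] "here" : S
        [2,3] "idea" : (NP/N)\S
      [3,5] N   >
        [3,4] "river" : N/NP
        [4,5] "no" : NP
  [5,6] "today" : S\(PP\N)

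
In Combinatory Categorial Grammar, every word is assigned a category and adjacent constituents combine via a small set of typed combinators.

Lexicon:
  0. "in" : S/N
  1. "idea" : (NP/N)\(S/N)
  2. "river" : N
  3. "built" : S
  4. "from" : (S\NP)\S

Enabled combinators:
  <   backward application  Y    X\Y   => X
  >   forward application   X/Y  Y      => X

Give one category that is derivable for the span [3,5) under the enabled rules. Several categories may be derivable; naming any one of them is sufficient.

S\NP

[0,5] S   <
  [0,3] NP   >
    [0,2] NP/N   <
      [0,1] "in" : S/N
      [1,2] "idea" : (NP/N)\(S/N)
    [2,3] "river" : N
  [3,5] S\NP   <
    [3,4] "built" : S
    [4,5] "from" : (S\NP)\S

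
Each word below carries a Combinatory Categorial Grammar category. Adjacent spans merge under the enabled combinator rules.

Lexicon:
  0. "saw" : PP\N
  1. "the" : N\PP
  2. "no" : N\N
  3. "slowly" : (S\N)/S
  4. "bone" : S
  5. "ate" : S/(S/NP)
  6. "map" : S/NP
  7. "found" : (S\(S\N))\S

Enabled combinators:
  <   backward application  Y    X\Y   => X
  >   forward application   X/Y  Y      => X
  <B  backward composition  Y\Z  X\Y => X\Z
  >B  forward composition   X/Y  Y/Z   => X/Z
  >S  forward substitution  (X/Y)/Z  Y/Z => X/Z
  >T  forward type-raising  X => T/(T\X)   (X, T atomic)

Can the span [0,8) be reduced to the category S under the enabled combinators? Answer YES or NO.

YES

[0,8] S   <
  [0,5] S\N   <B
    [0,3] N\N   <B
      [0,2] N\N   <B
        [0,1] "saw" : PP\N
        [1,2] "the" : N\PP
      [2,3] "no" : N\N
    [3,5] S\N   >
      [3,4] "slowly" : (S\N)/S
      [4,5] "bone" : S
  [5,8] S\(S\N)   <
    [5,7] S   >
      [5,6] "ate" : S/(S/NP)
      [6,7] "map" : S/NP
    [7,8] "found" : (S\(S\N))\S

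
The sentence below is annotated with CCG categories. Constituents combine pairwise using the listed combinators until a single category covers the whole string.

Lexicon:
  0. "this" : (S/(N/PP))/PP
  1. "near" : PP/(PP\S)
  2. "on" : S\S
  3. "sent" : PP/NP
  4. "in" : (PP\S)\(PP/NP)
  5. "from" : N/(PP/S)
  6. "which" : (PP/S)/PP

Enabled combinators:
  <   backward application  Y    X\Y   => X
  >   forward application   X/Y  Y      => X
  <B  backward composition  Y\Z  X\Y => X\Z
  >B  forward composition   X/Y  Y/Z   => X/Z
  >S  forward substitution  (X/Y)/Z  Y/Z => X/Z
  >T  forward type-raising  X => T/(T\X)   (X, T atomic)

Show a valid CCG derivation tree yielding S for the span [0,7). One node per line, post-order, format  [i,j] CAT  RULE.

[0,7] S   >
  [0,5] S/(N/PP)   >
    [0,1] "this" : (S/(N/PP))/PP
    [1,5] PP   >
      [1,2] "near" : PP/(PP\S)
      [2,5] PP\S   <B
        [2,3] "on" : S\S
        [3,5] PP\S   <
          [3,4] "sent" : PP/NP
          [4,5] "in" : (PP\S)\(PP/NP)
  [5,7] N/PP   >B
    [5,6] "from" : N/(PP/S)
    [6,7] "which" : (PP/S)/PP

[0,1] (S/(N/PP))/PP  lex  "this"
[1,2] PP/(PP\S)  lex  "near"
[2,3] S\S  lex  "on"
[3,4] PP/NP  lex  "sent"
[4,5] (PP\S)\(PP/NP)  lex  "in"
[3,5] PP\S  <  k=4
[2,5] PP\S  <B  k=3
[1,5] PP  >  k=2
[0,5] S/(N/PP)  >  k=1
[5,6] N/(PP/S)  lex  "from"
[6,7] (PP/S)/PP  lex  "which"
[5,7] N/PP  >B  k=6
[0,7] S  >  k=5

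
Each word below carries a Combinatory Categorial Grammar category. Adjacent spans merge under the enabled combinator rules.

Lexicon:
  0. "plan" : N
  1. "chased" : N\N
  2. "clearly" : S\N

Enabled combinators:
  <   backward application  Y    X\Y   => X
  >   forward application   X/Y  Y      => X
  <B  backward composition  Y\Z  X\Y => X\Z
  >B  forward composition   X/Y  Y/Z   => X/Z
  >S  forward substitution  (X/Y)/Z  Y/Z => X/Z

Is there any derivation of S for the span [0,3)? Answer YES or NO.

[0,3] S   <
  [0,1] "plan" : N
  [1,3] S\N   <B
    [1,2] "chased" : N\N
    [2,3] "clearly" : S\N

YES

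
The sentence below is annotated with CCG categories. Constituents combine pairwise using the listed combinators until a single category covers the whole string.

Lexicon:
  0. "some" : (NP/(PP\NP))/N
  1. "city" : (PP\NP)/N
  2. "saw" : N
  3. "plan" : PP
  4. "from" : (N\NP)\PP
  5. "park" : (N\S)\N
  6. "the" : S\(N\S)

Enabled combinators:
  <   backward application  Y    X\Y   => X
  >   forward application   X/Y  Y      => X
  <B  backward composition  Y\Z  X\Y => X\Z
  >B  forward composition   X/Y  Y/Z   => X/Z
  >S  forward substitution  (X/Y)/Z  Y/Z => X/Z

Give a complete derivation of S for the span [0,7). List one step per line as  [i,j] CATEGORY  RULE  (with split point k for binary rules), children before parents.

[0,7] S   <
  [0,3] NP   >
    [0,2] NP/N   >S
      [0,1] "some" : (NP/(PP\NP))/N
      [1,2] "city" : (PP\NP)/N
    [2,3] "saw" : N
  [3,7] S\NP   <B
    [3,5] N\NP   <
      [3,4] "plan" : PP
      [4,5] "from" : (N\NP)\PP
    [5,7] S\N   <B
      [5,6] "park" : (N\S)\N
      [6,7] "the" : S\(N\S)

[0,1] (NP/(PP\NP))/N  lex  "some"
[1,2] (PP\NP)/N  lex  "city"
[0,2] NP/N  >S  k=1
[2,3] N  lex  "saw"
[0,3] NP  >  k=2
[3,4] PP  lex  "plan"
[4,5] (N\NP)\PP  lex  "from"
[3,5] N\NP  <  k=4
[5,6] (N\S)\N  lex  "park"
[6,7] S\(N\S)  lex  "the"
[5,7] S\N  <B  k=6
[3,7] S\NP  <B  k=5
[0,7] S  <  k=3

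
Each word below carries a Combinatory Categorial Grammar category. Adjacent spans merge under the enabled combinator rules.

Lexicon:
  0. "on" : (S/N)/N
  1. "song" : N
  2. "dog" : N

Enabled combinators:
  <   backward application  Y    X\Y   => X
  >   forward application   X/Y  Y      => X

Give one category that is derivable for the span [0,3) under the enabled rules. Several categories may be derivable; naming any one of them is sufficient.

S

[0,3] S   >
  [0,2] S/N   >
    [0,1] "on" : (S/N)/N
    [1,2] "song" : N
  [2,3] "dog" : N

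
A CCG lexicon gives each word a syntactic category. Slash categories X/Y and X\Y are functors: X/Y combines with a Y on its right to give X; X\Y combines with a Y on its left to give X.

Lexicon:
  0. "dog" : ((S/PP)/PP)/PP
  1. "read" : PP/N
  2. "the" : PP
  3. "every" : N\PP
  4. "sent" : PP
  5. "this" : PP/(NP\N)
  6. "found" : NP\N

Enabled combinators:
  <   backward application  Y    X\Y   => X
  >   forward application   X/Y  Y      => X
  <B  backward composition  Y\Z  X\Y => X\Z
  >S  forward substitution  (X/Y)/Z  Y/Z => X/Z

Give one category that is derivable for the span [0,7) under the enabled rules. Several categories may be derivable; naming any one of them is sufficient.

[0,7] S   >
  [0,5] S/PP   >
    [0,4] (S/PP)/PP   >
      [0,1] "dog" : ((S/PP)/PP)/PP
      [1,4] PP   >
        [1,2] "read" : PP/N
        [2,4] N   <
          [2,3] "the" : PP
          [3,4] "every" : N\PP
    [4,5] "sent" : PP
  [5,7] PP   >
    [5,6] "this" : PP/(NP\N)
    [6,7] "found" : NP\N

S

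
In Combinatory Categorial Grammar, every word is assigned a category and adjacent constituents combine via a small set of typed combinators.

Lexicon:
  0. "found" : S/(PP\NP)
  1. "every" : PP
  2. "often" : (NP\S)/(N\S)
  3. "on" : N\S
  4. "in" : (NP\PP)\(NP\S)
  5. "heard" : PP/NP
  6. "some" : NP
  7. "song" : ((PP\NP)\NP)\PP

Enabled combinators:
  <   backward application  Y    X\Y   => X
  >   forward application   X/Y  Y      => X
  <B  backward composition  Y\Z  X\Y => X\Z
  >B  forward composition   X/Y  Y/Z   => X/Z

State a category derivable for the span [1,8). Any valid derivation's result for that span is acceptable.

[0,8] S   >
  [0,1] "found" : S/(PP\NP)
  [1,8] PP\NP   <
    [1,5] NP   <
      [1,2] "every" : PP
      [2,5] NP\PP   <
        [2,4] NP\S   >
          [2,3] "often" : (NP\S)/(N\S)
          [3,4] "on" : N\S
        [4,5] "in" : (NP\PP)\(NP\S)
    [5,8] (PP\NP)\NP   <
      [5,7] PP   >
        [5,6] "heard" : PP/NP
        [6,7] "some" : NP
      [7,8] "song" : ((PP\NP)\NP)\PP

PP\NP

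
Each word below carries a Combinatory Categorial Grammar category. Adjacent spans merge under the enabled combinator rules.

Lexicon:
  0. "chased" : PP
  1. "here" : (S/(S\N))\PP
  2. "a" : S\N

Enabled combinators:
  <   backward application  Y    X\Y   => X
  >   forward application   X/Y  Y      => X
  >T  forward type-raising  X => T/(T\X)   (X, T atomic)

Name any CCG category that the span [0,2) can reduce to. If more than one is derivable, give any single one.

S/(S\N)

[0,3] S   >
  [0,2] S/(S\N)   <
    [0,1] "chased" : PP
    [1,2] "here" : (S/(S\N))\PP
  [2,3] "a" : S\N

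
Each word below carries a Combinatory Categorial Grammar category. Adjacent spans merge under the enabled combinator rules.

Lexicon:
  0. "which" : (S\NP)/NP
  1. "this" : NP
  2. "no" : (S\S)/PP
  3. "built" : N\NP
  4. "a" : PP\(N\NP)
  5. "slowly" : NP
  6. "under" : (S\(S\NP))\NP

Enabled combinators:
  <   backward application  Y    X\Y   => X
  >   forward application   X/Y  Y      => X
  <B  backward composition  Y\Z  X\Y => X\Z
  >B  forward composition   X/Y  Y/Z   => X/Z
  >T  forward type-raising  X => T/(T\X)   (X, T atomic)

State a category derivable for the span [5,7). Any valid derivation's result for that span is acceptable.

[0,7] S   <
  [0,5] S\NP   <B
    [0,2] S\NP   >
      [0,1] "which" : (S\NP)/NP
      [1,2] "this" : NP
    [2,5] S\S   >
      [2,3] "no" : (S\S)/PP
      [3,5] PP   <
        [3,4] "built" : N\NP
        [4,5] "a" : PP\(N\NP)
  [5,7] S\(S\NP)   <
    [5,6] "slowly" : NP
    [6,7] "under" : (S\(S\NP))\NP

S\(S\NP)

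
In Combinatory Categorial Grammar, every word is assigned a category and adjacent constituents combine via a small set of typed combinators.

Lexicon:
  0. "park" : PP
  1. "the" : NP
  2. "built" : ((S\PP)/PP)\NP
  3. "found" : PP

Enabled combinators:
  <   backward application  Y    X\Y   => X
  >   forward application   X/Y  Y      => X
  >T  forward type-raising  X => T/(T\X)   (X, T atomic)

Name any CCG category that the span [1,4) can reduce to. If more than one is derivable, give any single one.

S\PP

[0,4] S   <
  [0,1] "park" : PP
  [1,4] S\PP   >
    [1,3] (S\PP)/PP   <
      [1,2] "the" : NP
      [2,3] "built" : ((S\PP)/PP)\NP
    [3,4] "found" : PP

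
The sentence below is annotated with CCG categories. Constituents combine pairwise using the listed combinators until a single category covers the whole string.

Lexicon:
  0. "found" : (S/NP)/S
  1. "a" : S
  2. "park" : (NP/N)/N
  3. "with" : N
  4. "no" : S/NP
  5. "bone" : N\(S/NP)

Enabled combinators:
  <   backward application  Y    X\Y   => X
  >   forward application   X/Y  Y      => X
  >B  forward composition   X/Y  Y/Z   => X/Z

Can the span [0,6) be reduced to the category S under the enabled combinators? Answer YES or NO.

YES

[0,6] S   >
  [0,2] S/NP   >
    [0,1] "found" : (S/NP)/S
    [1,2] "a" : S
  [2,6] NP   >
    [2,4] NP/N   >
      [2,3] "park" : (NP/N)/N
      [3,4] "with" : N
    [4,6] N   <
      [4,5] "no" : S/NP
      [5,6] "bone" : N\(S/NP)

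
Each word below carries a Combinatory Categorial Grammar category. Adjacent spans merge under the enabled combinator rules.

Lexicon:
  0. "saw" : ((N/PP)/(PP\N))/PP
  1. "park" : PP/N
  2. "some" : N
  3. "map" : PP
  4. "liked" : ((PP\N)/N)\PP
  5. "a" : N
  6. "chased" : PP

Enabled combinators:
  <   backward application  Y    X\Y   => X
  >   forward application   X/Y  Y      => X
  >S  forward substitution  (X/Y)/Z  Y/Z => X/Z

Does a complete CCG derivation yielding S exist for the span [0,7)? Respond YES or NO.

((N/PP)/(PP\N))/PP PP/N N PP ((PP\N)/N)\PP N PP
CKY chart[0,7] = {N}; S ∉ chart

NO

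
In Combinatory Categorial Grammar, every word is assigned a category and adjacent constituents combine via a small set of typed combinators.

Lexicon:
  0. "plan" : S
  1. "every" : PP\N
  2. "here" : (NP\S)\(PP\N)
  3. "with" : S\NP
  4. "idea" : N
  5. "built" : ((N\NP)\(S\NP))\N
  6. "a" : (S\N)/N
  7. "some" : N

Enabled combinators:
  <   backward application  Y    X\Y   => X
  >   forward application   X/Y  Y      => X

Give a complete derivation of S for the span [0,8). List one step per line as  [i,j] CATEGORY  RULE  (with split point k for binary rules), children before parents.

[0,8] S   <
  [0,6] N   <
    [0,3] NP   <
      [0,1] "plan" : S
      [1,3] NP\S   <
        [1,2] "every" : PP\N
        [2,3] "here" : (NP\S)\(PP\N)
    [3,6] N\NP   <
      [3,4] "with" : S\NP
      [4,6] (N\NP)\(S\NP)   <
        [4,5] "idea" : N
        [5,6] "built" : ((N\NP)\(S\NP))\N
  [6,8] S\N   >
    [6,7] "a" : (S\N)/N
    [7,8] "some" : N

[0,1] S  lex  "plan"
[1,2] PP\N  lex  "every"
[2,3] (NP\S)\(PP\N)  lex  "here"
[1,3] NP\S  <  k=2
[0,3] NP  <  k=1
[3,4] S\NP  lex  "with"
[4,5] N  lex  "idea"
[5,6] ((N\NP)\(S\NP))\N  lex  "built"
[4,6] (N\NP)\(S\NP)  <  k=5
[3,6] N\NP  <  k=4
[0,6] N  <  k=3
[6,7] (S\N)/N  lex  "a"
[7,8] N  lex  "some"
[6,8] S\N  >  k=7
[0,8] S  <  k=6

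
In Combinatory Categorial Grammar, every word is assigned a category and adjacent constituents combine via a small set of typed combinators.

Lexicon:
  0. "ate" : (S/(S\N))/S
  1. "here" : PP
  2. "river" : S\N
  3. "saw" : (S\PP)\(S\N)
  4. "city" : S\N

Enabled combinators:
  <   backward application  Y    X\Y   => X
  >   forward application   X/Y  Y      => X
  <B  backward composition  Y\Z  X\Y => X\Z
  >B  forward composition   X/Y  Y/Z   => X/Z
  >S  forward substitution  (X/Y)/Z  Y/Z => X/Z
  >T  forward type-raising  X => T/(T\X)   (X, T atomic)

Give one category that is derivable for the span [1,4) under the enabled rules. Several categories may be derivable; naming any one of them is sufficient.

[0,5] S   >
  [0,4] S/(S\N)   >
    [0,1] "ate" : (S/(S\N))/S
    [1,4] S   <
      [1,2] "here" : PP
      [2,4] S\PP   <
        [2,3] "river" : S\N
        [3,4] "saw" : (S\PP)\(S\N)
  [4,5] "city" : S\N

S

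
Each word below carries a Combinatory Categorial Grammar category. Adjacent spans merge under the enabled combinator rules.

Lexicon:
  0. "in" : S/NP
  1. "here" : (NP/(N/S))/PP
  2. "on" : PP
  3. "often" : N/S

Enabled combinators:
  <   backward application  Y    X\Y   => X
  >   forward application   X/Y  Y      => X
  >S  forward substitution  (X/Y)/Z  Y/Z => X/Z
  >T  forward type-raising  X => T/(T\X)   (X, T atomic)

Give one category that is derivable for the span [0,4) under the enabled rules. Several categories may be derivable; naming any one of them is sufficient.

[0,4] S   >
  [0,1] "in" : S/NP
  [1,4] NP   >
    [1,3] NP/(N/S)   >
      [1,2] "here" : (NP/(N/S))/PP
      [2,3] "on" : PP
    [3,4] "often" : N/S

S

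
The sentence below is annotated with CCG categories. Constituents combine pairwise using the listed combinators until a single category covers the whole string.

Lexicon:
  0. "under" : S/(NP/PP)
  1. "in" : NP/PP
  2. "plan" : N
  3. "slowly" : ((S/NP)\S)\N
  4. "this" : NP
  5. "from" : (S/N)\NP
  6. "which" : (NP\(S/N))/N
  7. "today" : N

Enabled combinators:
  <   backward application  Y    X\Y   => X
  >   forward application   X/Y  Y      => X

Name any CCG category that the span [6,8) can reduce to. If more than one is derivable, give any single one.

[0,8] S   >
  [0,4] S/NP   <
    [0,2] S   >
      [0,1] "under" : S/(NP/PP)
      [1,2] "in" : NP/PP
    [2,4] (S/NP)\S   <
      [2,3] "plan" : N
      [3,4] "slowly" : ((S/NP)\S)\N
  [4,8] NP   <
    [4,6] S/N   <
      [4,5] "this" : NP
      [5,6] "from" : (S/N)\NP
    [6,8] NP\(S/N)   >
      [6,7] "which" : (NP\(S/N))/N
      [7,8] "today" : N

NP\(S/N)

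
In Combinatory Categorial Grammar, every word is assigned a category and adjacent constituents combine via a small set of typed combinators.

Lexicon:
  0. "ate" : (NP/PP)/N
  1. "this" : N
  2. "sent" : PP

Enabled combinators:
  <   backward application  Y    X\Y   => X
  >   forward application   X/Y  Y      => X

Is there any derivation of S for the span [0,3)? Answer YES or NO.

NO

(NP/PP)/N N PP
CKY chart[0,3] = {NP}; S ∉ chart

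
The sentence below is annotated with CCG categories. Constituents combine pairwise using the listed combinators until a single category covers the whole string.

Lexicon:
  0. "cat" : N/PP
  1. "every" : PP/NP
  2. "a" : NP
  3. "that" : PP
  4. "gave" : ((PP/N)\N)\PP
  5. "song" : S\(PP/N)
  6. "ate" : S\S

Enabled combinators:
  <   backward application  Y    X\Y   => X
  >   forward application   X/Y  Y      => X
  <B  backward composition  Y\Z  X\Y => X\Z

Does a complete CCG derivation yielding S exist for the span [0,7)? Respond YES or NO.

[0,7] S   <
  [0,3] N   >
    [0,1] "cat" : N/PP
    [1,3] PP   >
      [1,2] "every" : PP/NP
      [2,3] "a" : NP
  [3,7] S\N   <B
    [3,6] S\N   <B
      [3,5] (PP/N)\N   <
        [3,4] "that" : PP
        [4,5] "gave" : ((PP/N)\N)\PP
      [5,6] "song" : S\(PP/N)
    [6,7] "ate" : S\S

YES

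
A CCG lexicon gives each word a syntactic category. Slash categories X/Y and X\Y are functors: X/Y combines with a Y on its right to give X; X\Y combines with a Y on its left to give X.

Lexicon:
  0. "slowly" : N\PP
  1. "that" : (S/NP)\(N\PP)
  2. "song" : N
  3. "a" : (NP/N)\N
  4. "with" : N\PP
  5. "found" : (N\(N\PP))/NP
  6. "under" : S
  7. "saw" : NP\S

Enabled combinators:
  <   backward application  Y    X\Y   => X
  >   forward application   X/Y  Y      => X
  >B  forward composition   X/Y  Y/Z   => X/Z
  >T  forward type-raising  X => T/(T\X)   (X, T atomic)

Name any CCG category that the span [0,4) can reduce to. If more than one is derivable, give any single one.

S/N

[0,8] S   >
  [0,4] S/N   >B
    [0,2] S/NP   <
      [0,1] "slowly" : N\PP
      [1,2] "that" : (S/NP)\(N\PP)
    [2,4] NP/N   <
      [2,3] "song" : N
      [3,4] "a" : (NP/N)\N
  [4,8] N   <
    [4,5] "with" : N\PP
    [5,8] N\(N\PP)   >
      [5,6] "found" : (N\(N\PP))/NP
      [6,8] NP   <
        [6,7] "under" : S
        [7,8] "saw" : NP\S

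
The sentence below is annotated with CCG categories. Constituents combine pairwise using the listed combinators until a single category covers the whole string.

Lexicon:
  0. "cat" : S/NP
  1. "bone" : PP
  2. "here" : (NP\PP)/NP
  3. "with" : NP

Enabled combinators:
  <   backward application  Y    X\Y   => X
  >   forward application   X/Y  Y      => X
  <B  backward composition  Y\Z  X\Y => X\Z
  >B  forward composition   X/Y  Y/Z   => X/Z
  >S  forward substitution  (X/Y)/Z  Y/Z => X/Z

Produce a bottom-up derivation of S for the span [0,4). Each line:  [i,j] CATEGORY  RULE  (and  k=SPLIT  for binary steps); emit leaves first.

[0,1] S/NP  lex  "cat"
[1,2] PP  lex  "bone"
[2,3] (NP\PP)/NP  lex  "here"
[3,4] NP  lex  "with"
[2,4] NP\PP  >  k=3
[1,4] NP  <  k=2
[0,4] S  >  k=1

[0,4] S   >
  [0,1] "cat" : S/NP
  [1,4] NP   <
    [1,2] "bone" : PP
    [2,4] NP\PP   >
      [2,3] "here" : (NP\PP)/NP
      [3,4] "with" : NP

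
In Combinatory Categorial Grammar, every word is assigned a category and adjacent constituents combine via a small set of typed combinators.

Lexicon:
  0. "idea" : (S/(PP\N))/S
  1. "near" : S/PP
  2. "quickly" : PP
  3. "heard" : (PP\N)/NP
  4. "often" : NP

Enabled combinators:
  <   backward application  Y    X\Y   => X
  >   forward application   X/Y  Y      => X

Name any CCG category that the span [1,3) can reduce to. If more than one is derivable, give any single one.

S

[0,5] S   >
  [0,3] S/(PP\N)   >
    [0,1] "idea" : (S/(PP\N))/S
    [1,3] S   >
      [1,2] "near" : S/PP
      [2,3] "quickly" : PP
  [3,5] PP\N   >
    [3,4] "heard" : (PP\N)/NP
    [4,5] "often" : NP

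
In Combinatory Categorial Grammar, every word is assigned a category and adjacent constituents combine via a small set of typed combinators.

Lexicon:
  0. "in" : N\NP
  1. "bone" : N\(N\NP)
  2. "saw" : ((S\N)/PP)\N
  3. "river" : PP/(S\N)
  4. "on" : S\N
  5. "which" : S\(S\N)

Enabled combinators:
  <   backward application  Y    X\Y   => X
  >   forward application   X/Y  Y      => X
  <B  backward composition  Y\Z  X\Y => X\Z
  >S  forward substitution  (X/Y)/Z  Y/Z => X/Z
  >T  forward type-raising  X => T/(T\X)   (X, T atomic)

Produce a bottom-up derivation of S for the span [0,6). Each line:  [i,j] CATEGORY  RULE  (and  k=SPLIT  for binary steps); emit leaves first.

[0,1] N\NP  lex  "in"
[1,2] N\(N\NP)  lex  "bone"
[0,2] N  <  k=1
[2,3] ((S\N)/PP)\N  lex  "saw"
[0,3] (S\N)/PP  <  k=2
[3,4] PP/(S\N)  lex  "river"
[4,5] S\N  lex  "on"
[3,5] PP  >  k=4
[0,5] S\N  >  k=3
[5,6] S\(S\N)  lex  "which"
[0,6] S  <  k=5

[0,6] S   <
  [0,5] S\N   >
    [0,3] (S\N)/PP   <
      [0,2] N   <
        [0,1] "in" : N\NP
        [1,2] "bone" : N\(N\NP)
      [2,3] "saw" : ((S\N)/PP)\N
    [3,5] PP   >
      [3,4] "river" : PP/(S\N)
      [4,5] "on" : S\N
  [5,6] "which" : S\(S\N)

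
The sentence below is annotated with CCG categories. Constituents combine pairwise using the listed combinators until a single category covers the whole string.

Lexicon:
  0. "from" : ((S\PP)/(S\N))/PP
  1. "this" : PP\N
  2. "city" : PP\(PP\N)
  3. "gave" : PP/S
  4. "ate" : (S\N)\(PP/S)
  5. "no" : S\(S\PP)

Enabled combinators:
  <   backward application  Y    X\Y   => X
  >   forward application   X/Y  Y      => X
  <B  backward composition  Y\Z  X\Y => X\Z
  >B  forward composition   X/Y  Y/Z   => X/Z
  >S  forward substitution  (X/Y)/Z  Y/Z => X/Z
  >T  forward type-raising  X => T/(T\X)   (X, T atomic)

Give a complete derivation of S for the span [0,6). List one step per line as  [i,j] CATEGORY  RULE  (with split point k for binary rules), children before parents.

[0,6] S   <
  [0,5] S\PP   >
    [0,3] (S\PP)/(S\N)   >
      [0,1] "from" : ((S\PP)/(S\N))/PP
      [1,3] PP   <
        [1,2] "this" : PP\N
        [2,3] "city" : PP\(PP\N)
    [3,5] S\N   <
      [3,4] "gave" : PP/S
      [4,5] "ate" : (S\N)\(PP/S)
  [5,6] "no" : S\(S\PP)

[0,1] ((S\PP)/(S\N))/PP  lex  "from"
[1,2] PP\N  lex  "this"
[2,3] PP\(PP\N)  lex  "city"
[1,3] PP  <  k=2
[0,3] (S\PP)/(S\N)  >  k=1
[3,4] PP/S  lex  "gave"
[4,5] (S\N)\(PP/S)  lex  "ate"
[3,5] S\N  <  k=4
[0,5] S\PP  >  k=3
[5,6] S\(S\PP)  lex  "no"
[0,6] S  <  k=5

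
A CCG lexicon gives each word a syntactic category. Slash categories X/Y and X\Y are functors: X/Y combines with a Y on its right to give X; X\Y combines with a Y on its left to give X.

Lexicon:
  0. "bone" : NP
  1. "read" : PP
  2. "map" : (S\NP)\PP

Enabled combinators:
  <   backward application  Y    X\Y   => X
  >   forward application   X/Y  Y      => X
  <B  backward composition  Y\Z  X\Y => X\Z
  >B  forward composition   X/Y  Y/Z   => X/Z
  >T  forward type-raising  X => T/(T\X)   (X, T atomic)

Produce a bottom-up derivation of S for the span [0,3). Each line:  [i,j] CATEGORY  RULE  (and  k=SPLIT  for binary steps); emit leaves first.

[0,3] S   >
  [0,1] S/(S\NP)   >T
    [0,1] "bone" : NP
  [1,3] S\NP   <
    [1,2] "read" : PP
    [2,3] "map" : (S\NP)\PP

[0,1] NP  lex  "bone"
[0,1] S/(S\NP)  >T
[1,2] PP  lex  "read"
[2,3] (S\NP)\PP  lex  "map"
[1,3] S\NP  <  k=2
[0,3] S  >  k=1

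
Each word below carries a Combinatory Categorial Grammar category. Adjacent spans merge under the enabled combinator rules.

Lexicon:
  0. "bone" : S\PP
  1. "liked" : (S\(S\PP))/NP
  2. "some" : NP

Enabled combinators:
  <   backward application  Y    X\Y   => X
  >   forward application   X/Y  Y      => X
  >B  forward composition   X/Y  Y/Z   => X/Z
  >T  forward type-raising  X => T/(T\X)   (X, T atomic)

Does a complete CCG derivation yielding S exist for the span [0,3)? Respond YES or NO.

[0,3] S   <
  [0,1] "bone" : S\PP
  [1,3] S\(S\PP)   >
    [1,2] "liked" : (S\(S\PP))/NP
    [2,3] "some" : NP

YES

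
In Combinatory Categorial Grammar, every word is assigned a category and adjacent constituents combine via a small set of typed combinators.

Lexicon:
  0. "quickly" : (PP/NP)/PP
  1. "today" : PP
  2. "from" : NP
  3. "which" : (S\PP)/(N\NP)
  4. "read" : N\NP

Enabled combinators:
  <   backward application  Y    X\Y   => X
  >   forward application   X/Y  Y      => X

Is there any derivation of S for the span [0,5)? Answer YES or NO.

YES

[0,5] S   <
  [0,3] PP   >
    [0,2] PP/NP   >
      [0,1] "quickly" : (PP/NP)/PP
      [1,2] "today" : PP
    [2,3] "from" : NP
  [3,5] S\PP   >
    [3,4] "which" : (S\PP)/(N\NP)
    [4,5] "read" : N\NP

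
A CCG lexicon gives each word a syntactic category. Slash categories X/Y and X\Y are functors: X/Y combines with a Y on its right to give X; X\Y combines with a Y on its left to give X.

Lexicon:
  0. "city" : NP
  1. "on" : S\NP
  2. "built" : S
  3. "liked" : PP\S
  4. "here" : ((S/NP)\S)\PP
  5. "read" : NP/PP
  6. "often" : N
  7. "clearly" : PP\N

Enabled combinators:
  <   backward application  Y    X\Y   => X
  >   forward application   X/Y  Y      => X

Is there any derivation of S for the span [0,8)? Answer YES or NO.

[0,8] S   >
  [0,5] S/NP   <
    [0,2] S   <
      [0,1] "city" : NP
      [1,2] "on" : S\NP
    [2,5] (S/NP)\S   <
      [2,4] PP   <
        [2,3] "built" : S
        [3,4] "liked" : PP\S
      [4,5] "here" : ((S/NP)\S)\PP
  [5,8] NP   >
    [5,6] "read" : NP/PP
    [6,8] PP   <
      [6,7] "often" : N
      [7,8] "clearly" : PP\N

YES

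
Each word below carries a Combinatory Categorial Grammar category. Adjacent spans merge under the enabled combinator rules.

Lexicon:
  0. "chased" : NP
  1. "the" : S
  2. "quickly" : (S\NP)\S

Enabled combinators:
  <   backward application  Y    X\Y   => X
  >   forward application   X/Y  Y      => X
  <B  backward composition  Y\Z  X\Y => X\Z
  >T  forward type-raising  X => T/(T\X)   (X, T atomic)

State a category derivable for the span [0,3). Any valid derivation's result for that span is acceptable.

[0,3] S   <
  [0,1] "chased" : NP
  [1,3] S\NP   <
    [1,2] "the" : S
    [2,3] "quickly" : (S\NP)\S

S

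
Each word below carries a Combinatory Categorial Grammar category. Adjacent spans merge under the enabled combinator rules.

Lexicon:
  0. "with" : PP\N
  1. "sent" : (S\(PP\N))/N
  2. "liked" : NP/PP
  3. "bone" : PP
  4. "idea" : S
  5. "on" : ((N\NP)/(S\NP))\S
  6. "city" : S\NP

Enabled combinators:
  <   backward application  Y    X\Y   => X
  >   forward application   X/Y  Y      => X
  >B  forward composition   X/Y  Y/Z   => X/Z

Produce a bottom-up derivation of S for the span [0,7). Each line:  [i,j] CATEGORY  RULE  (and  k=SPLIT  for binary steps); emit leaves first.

[0,1] PP\N  lex  "with"
[1,2] (S\(PP\N))/N  lex  "sent"
[2,3] NP/PP  lex  "liked"
[3,4] PP  lex  "bone"
[2,4] NP  >  k=3
[4,5] S  lex  "idea"
[5,6] ((N\NP)/(S\NP))\S  lex  "on"
[4,6] (N\NP)/(S\NP)  <  k=5
[6,7] S\NP  lex  "city"
[4,7] N\NP  >  k=6
[2,7] N  <  k=4
[1,7] S\(PP\N)  >  k=2
[0,7] S  <  k=1

[0,7] S   <
  [0,1] "with" : PP\N
  [1,7] S\(PP\N)   >
    [1,2] "sent" : (S\(PP\N))/N
    [2,7] N   <
      [2,4] NP   >
        [2,3] "liked" : NP/PP
        [3,4] "bone" : PP
      [4,7] N\NP   >
        [4,6] (N\NP)/(S\NP)   <
          [4,5] "idea" : S
          [5,6] "on" : ((N\NP)/(S\NP))\S
        [6,7] "city" : S\NP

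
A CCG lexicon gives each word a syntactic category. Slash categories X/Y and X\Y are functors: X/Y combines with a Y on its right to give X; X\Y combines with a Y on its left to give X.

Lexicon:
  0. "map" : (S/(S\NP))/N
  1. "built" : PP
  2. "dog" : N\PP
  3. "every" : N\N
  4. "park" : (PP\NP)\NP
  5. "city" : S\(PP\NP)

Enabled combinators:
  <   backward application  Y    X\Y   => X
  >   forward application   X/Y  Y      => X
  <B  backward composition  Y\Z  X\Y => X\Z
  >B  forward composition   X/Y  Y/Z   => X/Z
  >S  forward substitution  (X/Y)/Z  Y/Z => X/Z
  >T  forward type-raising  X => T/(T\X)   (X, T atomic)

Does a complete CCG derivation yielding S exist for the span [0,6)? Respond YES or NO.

[0,6] S   >
  [0,4] S/(S\NP)   >
    [0,1] "map" : (S/(S\NP))/N
    [1,4] N   <
      [1,2] "built" : PP
      [2,4] N\PP   <B
        [2,3] "dog" : N\PP
        [3,4] "every" : N\N
  [4,6] S\NP   <B
    [4,5] "park" : (PP\NP)\NP
    [5,6] "city" : S\(PP\NP)

YES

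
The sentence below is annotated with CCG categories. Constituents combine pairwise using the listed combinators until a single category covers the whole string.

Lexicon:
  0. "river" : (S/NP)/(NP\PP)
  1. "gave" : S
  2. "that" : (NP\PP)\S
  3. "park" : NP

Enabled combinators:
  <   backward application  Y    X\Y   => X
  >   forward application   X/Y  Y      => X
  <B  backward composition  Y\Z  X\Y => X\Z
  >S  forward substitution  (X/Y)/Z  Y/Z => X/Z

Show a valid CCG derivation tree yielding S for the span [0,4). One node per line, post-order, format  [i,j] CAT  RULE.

[0,4] S   >
  [0,3] S/NP   >
    [0,1] "river" : (S/NP)/(NP\PP)
    [1,3] NP\PP   <
      [1,2] "gave" : S
      [2,3] "that" : (NP\PP)\S
  [3,4] "park" : NP

[0,1] (S/NP)/(NP\PP)  lex  "river"
[1,2] S  lex  "gave"
[2,3] (NP\PP)\S  lex  "that"
[1,3] NP\PP  <  k=2
[0,3] S/NP  >  k=1
[3,4] NP  lex  "park"
[0,4] S  >  k=3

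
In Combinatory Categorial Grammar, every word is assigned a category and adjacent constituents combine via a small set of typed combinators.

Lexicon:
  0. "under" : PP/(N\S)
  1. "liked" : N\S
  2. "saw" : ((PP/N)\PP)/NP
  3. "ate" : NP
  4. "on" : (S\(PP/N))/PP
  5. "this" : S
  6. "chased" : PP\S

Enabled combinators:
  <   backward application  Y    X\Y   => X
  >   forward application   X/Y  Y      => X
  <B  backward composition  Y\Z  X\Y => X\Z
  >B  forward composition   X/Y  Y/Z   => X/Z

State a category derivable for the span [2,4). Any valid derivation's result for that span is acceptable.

(PP/N)\PP

[0,7] S   <
  [0,4] PP/N   <
    [0,2] PP   >
      [0,1] "under" : PP/(N\S)
      [1,2] "liked" : N\S
    [2,4] (PP/N)\PP   >
      [2,3] "saw" : ((PP/N)\PP)/NP
      [3,4] "ate" : NP
  [4,7] S\(PP/N)   >
    [4,5] "on" : (S\(PP/N))/PP
    [5,7] PP   <
      [5,6] "this" : S
      [6,7] "chased" : PP\S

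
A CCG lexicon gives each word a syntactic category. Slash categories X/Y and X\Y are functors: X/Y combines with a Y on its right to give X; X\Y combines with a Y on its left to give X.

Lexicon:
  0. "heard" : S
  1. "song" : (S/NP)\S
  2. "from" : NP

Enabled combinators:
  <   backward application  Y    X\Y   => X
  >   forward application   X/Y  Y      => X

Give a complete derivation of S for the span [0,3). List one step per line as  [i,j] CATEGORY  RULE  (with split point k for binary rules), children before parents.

[0,1] S  lex  "heard"
[1,2] (S/NP)\S  lex  "song"
[0,2] S/NP  <  k=1
[2,3] NP  lex  "from"
[0,3] S  >  k=2

[0,3] S   >
  [0,2] S/NP   <
    [0,1] "heard" : S
    [1,2] "song" : (S/NP)\S
  [2,3] "from" : NP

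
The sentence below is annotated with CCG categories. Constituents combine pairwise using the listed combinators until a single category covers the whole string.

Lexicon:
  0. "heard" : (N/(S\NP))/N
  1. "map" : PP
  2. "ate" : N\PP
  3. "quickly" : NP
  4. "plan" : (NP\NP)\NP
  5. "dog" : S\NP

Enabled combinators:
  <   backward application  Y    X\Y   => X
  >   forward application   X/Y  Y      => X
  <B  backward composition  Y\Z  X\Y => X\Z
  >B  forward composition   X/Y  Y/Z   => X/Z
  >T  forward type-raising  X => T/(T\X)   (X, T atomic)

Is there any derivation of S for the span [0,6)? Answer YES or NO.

NO

(N/(S\NP))/N PP N\PP NP (NP\NP)\NP S\NP
CKY chart[0,6] = {N, N/(N\N), NP/(NP\N), PP/(PP\N), S/(S\N)}; S ∉ chart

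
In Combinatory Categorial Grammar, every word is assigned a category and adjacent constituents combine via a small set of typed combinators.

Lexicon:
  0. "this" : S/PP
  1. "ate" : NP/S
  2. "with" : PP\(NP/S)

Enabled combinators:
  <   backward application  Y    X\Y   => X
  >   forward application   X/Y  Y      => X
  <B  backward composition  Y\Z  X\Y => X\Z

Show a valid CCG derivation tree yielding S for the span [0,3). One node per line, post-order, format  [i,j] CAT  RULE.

[0,1] S/PP  lex  "this"
[1,2] NP/S  lex  "ate"
[2,3] PP\(NP/S)  lex  "with"
[1,3] PP  <  k=2
[0,3] S  >  k=1

[0,3] S   >
  [0,1] "this" : S/PP
  [1,3] PP   <
    [1,2] "ate" : NP/S
    [2,3] "with" : PP\(NP/S)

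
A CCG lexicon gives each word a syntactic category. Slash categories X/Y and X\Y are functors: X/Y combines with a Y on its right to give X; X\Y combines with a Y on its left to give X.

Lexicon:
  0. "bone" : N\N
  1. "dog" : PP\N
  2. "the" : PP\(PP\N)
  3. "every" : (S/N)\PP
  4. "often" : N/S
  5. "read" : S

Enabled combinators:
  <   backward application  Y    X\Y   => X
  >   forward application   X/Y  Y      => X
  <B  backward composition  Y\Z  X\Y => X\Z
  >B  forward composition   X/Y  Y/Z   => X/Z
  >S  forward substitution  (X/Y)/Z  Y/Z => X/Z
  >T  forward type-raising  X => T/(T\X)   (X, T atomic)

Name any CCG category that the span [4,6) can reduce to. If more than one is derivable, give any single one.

[0,6] S   >
  [0,4] S/N   <
    [0,3] PP   <
      [0,2] PP\N   <B
        [0,1] "bone" : N\N
        [1,2] "dog" : PP\N
      [2,3] "the" : PP\(PP\N)
    [3,4] "every" : (S/N)\PP
  [4,6] N   >
    [4,5] "often" : N/S
    [5,6] "read" : S

N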